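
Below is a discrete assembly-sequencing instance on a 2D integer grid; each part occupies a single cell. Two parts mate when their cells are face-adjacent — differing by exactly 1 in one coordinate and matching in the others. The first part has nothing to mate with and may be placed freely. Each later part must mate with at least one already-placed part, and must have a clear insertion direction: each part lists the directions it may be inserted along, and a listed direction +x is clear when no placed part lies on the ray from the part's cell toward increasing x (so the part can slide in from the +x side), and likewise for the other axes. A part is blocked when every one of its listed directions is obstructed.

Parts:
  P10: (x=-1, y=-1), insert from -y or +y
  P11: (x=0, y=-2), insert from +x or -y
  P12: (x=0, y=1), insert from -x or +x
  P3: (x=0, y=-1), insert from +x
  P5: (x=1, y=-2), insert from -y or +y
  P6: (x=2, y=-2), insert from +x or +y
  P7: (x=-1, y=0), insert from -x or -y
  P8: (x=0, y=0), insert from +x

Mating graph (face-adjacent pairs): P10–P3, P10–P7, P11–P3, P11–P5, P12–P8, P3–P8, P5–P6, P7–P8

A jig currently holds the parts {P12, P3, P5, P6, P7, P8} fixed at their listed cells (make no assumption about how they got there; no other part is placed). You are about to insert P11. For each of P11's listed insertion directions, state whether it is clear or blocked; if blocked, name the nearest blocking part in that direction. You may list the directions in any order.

+x: nearest on ray is P5@(1, -2) ⇒ blocked
-y: ray from P11(0, -2) has no placed part ⇒ clear

+x: blocked by P5; -y: clear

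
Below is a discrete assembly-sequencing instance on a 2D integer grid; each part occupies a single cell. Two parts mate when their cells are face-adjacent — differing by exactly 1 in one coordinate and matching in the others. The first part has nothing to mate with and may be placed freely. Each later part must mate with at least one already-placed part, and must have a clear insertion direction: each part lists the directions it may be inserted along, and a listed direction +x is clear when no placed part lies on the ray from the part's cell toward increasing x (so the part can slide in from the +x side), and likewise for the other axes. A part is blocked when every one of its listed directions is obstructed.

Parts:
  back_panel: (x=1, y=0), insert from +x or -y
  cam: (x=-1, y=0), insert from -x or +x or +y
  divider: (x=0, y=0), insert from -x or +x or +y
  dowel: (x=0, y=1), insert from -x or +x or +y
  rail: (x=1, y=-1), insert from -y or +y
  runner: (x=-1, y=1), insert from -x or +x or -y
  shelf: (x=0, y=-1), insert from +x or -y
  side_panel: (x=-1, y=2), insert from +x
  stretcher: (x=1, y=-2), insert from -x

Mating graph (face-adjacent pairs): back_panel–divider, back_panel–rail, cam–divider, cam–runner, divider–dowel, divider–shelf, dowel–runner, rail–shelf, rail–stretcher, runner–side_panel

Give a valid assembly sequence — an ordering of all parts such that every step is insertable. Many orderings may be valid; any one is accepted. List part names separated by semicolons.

stretcher; rail; shelf; back_panel; divider; dowel; cam; runner; side_panel

1. stretcher@(1, -2) [-x clear] — {stretcher}
2. rail@(1, -1) [+y clear] — {rail, stretcher}
3. shelf@(0, -1) [-y clear] — {rail, shelf, stretcher}
4. back_panel@(1, 0) [+x clear] — {back_panel, rail, shelf, stretcher}
5. divider@(0, 0) [-x clear] — {back_panel, divider, rail, shelf, stretcher}
6. dowel@(0, 1) [-x clear] — {back_panel, divider, dowel, rail, shelf, stretcher}
7. cam@(-1, 0) [-x clear] — {back_panel, cam, divider, dowel, rail, shelf, stretcher}
8. runner@(-1, 1) [-x clear] — {back_panel, cam, divider, dowel, rail, runner, shelf, stretcher}
9. side_panel@(-1, 2) [+x clear] — {back_panel, cam, divider, dowel, rail, runner, shelf, side_panel, stretcher}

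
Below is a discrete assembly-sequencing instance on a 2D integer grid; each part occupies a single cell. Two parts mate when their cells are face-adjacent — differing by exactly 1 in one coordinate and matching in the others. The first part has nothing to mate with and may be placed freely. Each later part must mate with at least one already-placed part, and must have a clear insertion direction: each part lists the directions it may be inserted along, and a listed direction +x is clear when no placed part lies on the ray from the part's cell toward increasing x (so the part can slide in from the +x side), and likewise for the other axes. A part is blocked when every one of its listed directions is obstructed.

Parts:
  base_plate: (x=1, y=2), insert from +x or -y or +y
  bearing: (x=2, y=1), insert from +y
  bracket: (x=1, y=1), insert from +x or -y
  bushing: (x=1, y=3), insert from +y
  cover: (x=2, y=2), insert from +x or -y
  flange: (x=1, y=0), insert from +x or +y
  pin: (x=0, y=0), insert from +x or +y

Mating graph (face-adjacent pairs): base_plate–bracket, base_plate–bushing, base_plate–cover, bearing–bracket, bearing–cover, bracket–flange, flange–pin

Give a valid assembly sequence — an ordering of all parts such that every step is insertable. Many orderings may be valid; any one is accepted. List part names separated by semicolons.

1. bracket@(1, 1) [+x clear] — {bracket}
2. bearing@(2, 1) [+y clear] — {bearing, bracket}
3. flange@(1, 0) [+x clear] — {bearing, bracket, flange}
4. base_plate@(1, 2) [+x clear] — {base_plate, bearing, bracket, flange}
5. pin@(0, 0) [+y clear] — {base_plate, bearing, bracket, flange, pin}
6. cover@(2, 2) [+x clear] — {base_plate, bearing, bracket, cover, flange, pin}
7. bushing@(1, 3) [+y clear] — {base_plate, bearing, bracket, bushing, cover, flange, pin}

bracket; bearing; flange; base_plate; pin; cover; bushing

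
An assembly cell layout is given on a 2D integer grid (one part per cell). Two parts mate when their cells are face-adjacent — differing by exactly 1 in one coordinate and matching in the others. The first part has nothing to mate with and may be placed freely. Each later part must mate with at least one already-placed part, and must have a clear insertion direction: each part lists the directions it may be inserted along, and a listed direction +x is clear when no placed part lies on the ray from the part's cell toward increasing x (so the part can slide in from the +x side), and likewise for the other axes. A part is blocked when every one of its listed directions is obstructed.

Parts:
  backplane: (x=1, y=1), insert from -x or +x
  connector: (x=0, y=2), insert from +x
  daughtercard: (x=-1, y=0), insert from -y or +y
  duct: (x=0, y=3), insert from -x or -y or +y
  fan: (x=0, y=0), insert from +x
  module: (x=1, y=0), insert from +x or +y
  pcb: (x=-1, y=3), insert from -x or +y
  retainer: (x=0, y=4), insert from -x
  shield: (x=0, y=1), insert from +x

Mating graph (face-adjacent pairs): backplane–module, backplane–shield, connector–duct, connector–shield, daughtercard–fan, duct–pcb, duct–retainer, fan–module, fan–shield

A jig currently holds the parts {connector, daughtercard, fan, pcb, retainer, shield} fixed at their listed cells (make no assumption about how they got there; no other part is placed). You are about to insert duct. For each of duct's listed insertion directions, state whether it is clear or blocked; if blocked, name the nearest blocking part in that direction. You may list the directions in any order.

-x: nearest on ray is pcb@(-1, 3) ⇒ blocked
-y: nearest on ray is connector@(0, 2) ⇒ blocked
+y: nearest on ray is retainer@(0, 4) ⇒ blocked

+y: blocked by retainer; -x: blocked by pcb; -y: blocked by connector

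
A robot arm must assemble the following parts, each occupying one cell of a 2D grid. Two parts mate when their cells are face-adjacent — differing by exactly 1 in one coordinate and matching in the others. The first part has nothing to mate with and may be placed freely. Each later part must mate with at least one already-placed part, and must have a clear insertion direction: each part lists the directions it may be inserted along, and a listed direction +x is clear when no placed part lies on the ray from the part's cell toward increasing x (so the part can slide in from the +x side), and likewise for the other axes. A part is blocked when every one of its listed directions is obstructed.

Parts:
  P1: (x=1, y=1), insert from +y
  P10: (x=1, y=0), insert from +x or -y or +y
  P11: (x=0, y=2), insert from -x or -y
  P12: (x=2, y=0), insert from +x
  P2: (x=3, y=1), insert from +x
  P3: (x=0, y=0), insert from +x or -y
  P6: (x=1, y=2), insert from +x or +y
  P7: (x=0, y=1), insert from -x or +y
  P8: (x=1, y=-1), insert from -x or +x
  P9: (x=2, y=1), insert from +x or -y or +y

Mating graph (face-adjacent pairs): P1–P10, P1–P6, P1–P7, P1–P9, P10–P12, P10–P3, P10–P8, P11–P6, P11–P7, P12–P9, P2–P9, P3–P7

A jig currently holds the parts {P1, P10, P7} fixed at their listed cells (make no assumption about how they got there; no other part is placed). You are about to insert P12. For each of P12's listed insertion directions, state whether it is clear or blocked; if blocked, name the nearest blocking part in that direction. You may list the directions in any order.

+x: ray from P12(2, 0) has no placed part ⇒ clear

+x: clear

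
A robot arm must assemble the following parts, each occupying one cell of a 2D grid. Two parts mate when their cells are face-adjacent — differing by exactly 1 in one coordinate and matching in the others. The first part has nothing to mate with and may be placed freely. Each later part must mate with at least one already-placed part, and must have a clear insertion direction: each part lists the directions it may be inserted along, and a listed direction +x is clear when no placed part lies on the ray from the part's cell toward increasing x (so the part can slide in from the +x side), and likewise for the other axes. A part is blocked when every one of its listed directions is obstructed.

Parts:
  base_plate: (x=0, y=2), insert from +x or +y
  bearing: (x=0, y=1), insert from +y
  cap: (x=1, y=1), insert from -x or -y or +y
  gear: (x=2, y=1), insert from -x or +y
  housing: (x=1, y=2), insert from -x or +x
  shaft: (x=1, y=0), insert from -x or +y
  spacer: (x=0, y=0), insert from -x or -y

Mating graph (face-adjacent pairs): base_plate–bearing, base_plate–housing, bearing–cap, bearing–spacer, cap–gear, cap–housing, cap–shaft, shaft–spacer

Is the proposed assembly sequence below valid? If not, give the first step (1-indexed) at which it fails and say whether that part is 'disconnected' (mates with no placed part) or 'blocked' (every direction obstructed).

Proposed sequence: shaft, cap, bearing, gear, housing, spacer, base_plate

1. shaft@(1, 0) [-x clear] — {shaft}
2. cap@(1, 1) [-x clear] — {cap, shaft}
3. bearing@(0, 1) [+y clear] — {bearing, cap, shaft}
4. gear@(2, 1) [+y clear] — {bearing, cap, gear, shaft}
5. housing@(1, 2) [-x clear] — {bearing, cap, gear, housing, shaft}
6. spacer@(0, 0) [-x clear] — {bearing, cap, gear, housing, shaft, spacer}
7. base_plate@(0, 2) [+y clear] — {base_plate, bearing, cap, gear, housing, shaft, spacer}

Valid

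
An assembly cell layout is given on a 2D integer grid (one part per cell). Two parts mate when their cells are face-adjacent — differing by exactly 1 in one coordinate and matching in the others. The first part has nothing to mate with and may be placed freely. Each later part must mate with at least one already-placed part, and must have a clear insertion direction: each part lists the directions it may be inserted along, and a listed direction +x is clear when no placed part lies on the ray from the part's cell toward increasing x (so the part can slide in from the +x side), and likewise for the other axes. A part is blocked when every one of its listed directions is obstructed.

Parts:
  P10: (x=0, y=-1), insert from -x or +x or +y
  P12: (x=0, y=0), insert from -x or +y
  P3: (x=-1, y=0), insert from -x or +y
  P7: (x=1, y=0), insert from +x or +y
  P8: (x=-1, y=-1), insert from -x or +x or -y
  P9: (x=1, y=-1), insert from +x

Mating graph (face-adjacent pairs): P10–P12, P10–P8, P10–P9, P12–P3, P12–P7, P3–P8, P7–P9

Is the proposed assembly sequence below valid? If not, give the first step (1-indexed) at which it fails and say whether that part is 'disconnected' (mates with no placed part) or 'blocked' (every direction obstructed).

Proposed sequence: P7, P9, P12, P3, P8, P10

1. P7@(1, 0) [+x clear] — {P7}
2. P9@(1, -1) [+x clear] — {P7, P9}
3. P12@(0, 0) [-x clear] — {P12, P7, P9}
4. P3@(-1, 0) [-x clear] — {P12, P3, P7, P9}
5. P8@(-1, -1) [-x clear] — {P12, P3, P7, P8, P9}
6. P10@(0, -1) — -x/+x/+y all obstructed ⇒ blocked

Invalid at step 6 (blocked)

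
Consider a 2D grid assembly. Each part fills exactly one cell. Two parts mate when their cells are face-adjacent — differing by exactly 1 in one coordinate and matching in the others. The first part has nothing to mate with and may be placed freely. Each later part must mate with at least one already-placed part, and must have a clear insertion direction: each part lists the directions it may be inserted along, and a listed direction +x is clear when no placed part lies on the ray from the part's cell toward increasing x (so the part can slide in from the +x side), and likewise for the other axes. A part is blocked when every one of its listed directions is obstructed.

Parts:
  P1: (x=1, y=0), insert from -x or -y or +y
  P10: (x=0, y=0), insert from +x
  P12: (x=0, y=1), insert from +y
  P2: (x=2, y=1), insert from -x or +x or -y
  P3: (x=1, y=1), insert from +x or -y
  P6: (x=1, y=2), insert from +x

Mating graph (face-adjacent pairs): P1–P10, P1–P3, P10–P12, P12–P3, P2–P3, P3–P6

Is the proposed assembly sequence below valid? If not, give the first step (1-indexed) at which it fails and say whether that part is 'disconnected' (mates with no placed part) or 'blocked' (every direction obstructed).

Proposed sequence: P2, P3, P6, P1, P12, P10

Invalid at step 6 (blocked)

1. P2@(2, 1) [-x clear] — {P2}
2. P3@(1, 1) [-y clear] — {P2, P3}
3. P6@(1, 2) [+x clear] — {P2, P3, P6}
4. P1@(1, 0) [-x clear] — {P1, P2, P3, P6}
5. P12@(0, 1) [+y clear] — {P1, P12, P2, P3, P6}
6. P10@(0, 0) — +x all obstructed ⇒ blocked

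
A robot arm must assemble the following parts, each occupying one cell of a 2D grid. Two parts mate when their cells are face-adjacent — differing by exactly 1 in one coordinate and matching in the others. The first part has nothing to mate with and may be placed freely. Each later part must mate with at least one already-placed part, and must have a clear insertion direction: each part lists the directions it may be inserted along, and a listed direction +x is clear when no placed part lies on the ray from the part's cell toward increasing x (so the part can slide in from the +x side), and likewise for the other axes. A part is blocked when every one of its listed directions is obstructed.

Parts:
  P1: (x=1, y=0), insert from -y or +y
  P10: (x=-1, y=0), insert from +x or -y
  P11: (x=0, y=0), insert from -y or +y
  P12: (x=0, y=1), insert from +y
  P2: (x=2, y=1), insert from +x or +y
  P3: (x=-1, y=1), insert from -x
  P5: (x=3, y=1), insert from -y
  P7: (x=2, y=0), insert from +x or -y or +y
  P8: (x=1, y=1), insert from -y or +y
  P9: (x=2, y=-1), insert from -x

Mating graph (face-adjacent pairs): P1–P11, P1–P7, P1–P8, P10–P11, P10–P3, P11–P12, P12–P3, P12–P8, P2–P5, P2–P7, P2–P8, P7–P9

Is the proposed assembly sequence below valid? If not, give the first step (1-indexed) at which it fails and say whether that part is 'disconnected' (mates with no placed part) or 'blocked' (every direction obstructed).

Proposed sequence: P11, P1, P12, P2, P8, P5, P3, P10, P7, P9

1. P11@(0, 0) [-y clear] — {P11}
2. P1@(1, 0) [-y clear] — {P1, P11}
3. P12@(0, 1) [+y clear] — {P1, P11, P12}
4. P2@(2, 1) — no placed neighbour ⇒ disconnected

Invalid at step 4 (disconnected)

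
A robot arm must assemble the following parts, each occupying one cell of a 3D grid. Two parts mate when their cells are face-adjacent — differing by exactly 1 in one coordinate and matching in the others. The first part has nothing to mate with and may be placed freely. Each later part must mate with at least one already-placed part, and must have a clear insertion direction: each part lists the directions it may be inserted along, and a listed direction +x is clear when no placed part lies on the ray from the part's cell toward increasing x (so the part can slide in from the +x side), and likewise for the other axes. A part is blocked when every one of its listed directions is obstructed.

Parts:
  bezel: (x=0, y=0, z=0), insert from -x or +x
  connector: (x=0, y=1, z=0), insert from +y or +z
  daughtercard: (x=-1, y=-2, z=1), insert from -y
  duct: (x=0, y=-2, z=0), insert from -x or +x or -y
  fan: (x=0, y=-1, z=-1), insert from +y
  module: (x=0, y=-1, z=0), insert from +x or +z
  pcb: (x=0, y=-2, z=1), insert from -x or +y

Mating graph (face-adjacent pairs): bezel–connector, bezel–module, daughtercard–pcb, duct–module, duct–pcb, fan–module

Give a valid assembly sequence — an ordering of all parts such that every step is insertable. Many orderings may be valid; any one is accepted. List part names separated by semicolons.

duct; module; fan; pcb; daughtercard; bezel; connector

1. duct@(0, -2, 0) [-x clear] — {duct}
2. module@(0, -1, 0) [+x clear] — {duct, module}
3. fan@(0, -1, -1) [+y clear] — {duct, fan, module}
4. pcb@(0, -2, 1) [-x clear] — {duct, fan, module, pcb}
5. daughtercard@(-1, -2, 1) [-y clear] — {daughtercard, duct, fan, module, pcb}
6. bezel@(0, 0, 0) [-x clear] — {bezel, daughtercard, duct, fan, module, pcb}
7. connector@(0, 1, 0) [+y clear] — {bezel, connector, daughtercard, duct, fan, module, pcb}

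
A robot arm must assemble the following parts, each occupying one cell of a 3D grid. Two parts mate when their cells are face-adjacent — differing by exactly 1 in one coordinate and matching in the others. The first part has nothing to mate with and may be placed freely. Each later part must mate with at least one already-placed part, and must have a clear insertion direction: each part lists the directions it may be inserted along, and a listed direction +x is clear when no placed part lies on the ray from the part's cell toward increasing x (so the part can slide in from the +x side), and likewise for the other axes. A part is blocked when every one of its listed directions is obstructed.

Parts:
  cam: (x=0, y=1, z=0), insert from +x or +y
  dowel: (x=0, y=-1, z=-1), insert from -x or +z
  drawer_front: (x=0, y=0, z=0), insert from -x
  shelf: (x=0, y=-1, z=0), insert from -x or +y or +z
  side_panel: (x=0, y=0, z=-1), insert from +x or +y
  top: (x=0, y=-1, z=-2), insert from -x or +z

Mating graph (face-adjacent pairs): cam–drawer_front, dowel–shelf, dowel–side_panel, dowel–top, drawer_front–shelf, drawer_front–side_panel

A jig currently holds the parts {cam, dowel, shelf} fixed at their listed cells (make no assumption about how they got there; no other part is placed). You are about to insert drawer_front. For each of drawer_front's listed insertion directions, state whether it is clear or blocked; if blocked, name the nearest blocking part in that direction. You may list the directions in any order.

-x: clear

-x: ray from drawer_front(0, 0, 0) has no placed part ⇒ clear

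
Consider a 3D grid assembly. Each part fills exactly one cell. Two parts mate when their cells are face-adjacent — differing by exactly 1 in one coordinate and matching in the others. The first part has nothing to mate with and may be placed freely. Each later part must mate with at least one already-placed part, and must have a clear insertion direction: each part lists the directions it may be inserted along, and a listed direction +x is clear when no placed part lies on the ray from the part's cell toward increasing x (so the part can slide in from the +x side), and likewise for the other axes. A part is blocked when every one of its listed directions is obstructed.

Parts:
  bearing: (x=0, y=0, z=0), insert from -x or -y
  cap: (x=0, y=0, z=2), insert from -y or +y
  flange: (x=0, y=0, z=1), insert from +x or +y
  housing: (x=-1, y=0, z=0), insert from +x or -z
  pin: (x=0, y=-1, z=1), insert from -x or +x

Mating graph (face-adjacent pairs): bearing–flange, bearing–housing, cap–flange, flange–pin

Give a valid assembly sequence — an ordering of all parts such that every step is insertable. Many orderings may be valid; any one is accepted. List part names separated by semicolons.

bearing; housing; flange; cap; pin

1. bearing@(0, 0, 0) [-x clear] — {bearing}
2. housing@(-1, 0, 0) [-z clear] — {bearing, housing}
3. flange@(0, 0, 1) [+x clear] — {bearing, flange, housing}
4. cap@(0, 0, 2) [-y clear] — {bearing, cap, flange, housing}
5. pin@(0, -1, 1) [-x clear] — {bearing, cap, flange, housing, pin}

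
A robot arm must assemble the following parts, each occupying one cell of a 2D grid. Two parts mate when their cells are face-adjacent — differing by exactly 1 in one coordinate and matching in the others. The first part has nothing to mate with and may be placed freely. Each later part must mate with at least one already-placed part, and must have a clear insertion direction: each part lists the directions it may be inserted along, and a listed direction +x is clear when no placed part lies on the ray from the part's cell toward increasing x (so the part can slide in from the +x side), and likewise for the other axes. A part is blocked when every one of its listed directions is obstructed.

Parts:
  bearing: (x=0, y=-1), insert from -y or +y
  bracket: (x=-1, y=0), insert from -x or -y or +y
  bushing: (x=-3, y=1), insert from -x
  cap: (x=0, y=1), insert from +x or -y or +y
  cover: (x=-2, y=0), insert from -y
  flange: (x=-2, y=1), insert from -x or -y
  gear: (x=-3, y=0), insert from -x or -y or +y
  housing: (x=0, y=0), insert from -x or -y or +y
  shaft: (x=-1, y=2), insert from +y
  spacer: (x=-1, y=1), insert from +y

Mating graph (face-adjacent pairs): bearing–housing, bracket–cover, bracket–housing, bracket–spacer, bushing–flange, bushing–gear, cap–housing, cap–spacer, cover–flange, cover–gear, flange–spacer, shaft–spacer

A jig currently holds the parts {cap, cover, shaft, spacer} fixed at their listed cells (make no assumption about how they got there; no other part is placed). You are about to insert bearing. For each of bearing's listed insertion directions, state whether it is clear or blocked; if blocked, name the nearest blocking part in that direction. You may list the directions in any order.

-y: ray from bearing(0, -1) has no placed part ⇒ clear
+y: nearest on ray is cap@(0, 1) ⇒ blocked

+y: blocked by cap; -y: clear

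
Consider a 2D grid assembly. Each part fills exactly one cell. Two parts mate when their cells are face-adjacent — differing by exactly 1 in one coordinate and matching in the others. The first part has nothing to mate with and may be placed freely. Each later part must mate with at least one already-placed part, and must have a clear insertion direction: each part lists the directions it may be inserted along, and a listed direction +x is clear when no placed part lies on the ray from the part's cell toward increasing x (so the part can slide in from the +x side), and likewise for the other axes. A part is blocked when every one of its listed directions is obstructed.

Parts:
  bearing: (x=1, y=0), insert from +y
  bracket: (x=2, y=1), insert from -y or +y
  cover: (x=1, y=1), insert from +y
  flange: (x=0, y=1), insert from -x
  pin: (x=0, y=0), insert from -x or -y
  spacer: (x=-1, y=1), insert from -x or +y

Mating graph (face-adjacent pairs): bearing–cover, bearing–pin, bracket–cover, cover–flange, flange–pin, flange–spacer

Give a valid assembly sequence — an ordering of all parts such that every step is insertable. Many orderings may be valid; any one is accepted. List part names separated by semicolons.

pin; bearing; cover; flange; bracket; spacer

1. pin@(0, 0) [-x clear] — {pin}
2. bearing@(1, 0) [+y clear] — {bearing, pin}
3. cover@(1, 1) [+y clear] — {bearing, cover, pin}
4. flange@(0, 1) [-x clear] — {bearing, cover, flange, pin}
5. bracket@(2, 1) [-y clear] — {bearing, bracket, cover, flange, pin}
6. spacer@(-1, 1) [-x clear] — {bearing, bracket, cover, flange, pin, spacer}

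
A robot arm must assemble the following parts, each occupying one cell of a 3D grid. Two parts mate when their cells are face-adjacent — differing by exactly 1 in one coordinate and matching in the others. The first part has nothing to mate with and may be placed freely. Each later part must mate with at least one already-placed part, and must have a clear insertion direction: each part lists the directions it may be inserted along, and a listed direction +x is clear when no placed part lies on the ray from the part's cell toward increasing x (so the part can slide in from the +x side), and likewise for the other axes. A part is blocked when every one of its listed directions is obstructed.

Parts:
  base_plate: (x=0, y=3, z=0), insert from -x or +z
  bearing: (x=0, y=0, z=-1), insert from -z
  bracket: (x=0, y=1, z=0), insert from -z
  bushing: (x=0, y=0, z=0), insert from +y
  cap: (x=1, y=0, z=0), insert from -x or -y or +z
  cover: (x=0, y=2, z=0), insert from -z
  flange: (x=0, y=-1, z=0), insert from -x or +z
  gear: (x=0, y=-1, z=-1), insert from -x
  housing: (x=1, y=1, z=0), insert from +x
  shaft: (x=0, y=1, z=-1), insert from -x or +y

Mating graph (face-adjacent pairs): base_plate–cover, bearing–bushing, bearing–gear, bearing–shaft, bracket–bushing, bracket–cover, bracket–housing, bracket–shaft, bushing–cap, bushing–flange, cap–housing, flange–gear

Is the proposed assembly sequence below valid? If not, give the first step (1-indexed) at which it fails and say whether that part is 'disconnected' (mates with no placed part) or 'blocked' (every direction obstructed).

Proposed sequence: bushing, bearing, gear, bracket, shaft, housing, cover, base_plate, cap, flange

Valid

1. bushing@(0, 0, 0) [+y clear] — {bushing}
2. bearing@(0, 0, -1) [-z clear] — {bearing, bushing}
3. gear@(0, -1, -1) [-x clear] — {bearing, bushing, gear}
4. bracket@(0, 1, 0) [-z clear] — {bearing, bracket, bushing, gear}
5. shaft@(0, 1, -1) [-x clear] — {bearing, bracket, bushing, gear, shaft}
6. housing@(1, 1, 0) [+x clear] — {bearing, bracket, bushing, gear, housing, shaft}
7. cover@(0, 2, 0) [-z clear] — {bearing, bracket, bushing, cover, gear, housing, shaft}
8. base_plate@(0, 3, 0) [-x clear] — {base_plate, bearing, bracket, bushing, cover, gear, housing, shaft}
9. cap@(1, 0, 0) [-y clear] — {base_plate, bearing, bracket, bushing, cap, cover, gear, housing, shaft}
10. flange@(0, -1, 0) [-x clear] — {base_plate, bearing, bracket, bushing, cap, cover, flange, gear, housing, shaft}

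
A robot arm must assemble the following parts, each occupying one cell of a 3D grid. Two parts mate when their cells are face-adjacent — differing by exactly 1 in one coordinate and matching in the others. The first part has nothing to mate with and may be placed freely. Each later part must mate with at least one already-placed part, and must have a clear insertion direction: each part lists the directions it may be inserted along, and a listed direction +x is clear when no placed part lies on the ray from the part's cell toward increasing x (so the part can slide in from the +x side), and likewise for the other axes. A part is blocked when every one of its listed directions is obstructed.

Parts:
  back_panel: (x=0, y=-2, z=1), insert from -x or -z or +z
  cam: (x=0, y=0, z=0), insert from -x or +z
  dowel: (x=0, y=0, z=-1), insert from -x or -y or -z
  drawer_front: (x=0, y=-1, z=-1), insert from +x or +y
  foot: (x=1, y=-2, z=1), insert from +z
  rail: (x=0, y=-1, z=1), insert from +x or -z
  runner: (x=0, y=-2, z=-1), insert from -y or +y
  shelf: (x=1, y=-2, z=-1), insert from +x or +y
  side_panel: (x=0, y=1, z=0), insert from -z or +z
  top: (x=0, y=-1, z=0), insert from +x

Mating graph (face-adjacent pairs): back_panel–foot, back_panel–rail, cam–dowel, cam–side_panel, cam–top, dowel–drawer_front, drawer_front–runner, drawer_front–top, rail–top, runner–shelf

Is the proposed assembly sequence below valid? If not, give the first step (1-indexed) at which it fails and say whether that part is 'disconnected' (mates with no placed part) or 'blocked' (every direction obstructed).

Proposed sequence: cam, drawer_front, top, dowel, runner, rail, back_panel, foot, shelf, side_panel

Invalid at step 2 (disconnected)

1. cam@(0, 0, 0) [-x clear] — {cam}
2. drawer_front@(0, -1, -1) — no placed neighbour ⇒ disconnected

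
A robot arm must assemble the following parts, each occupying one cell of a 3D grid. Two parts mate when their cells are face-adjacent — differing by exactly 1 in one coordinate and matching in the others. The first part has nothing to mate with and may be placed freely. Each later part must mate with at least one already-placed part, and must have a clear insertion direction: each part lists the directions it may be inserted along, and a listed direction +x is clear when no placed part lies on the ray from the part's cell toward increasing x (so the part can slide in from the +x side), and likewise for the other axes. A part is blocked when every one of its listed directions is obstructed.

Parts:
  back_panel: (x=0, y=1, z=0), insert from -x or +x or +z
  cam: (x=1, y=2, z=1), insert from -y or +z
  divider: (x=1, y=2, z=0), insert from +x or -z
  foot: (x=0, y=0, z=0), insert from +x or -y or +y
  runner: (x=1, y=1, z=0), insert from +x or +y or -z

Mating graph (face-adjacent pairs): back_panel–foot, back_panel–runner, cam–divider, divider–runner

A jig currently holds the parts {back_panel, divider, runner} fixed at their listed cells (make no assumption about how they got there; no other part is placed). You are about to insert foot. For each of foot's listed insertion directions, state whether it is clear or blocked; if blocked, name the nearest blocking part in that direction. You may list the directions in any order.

+x: clear; +y: blocked by back_panel; -y: clear

+x: ray from foot(0, 0, 0) has no placed part ⇒ clear
-y: ray from foot(0, 0, 0) has no placed part ⇒ clear
+y: nearest on ray is back_panel@(0, 1, 0) ⇒ blocked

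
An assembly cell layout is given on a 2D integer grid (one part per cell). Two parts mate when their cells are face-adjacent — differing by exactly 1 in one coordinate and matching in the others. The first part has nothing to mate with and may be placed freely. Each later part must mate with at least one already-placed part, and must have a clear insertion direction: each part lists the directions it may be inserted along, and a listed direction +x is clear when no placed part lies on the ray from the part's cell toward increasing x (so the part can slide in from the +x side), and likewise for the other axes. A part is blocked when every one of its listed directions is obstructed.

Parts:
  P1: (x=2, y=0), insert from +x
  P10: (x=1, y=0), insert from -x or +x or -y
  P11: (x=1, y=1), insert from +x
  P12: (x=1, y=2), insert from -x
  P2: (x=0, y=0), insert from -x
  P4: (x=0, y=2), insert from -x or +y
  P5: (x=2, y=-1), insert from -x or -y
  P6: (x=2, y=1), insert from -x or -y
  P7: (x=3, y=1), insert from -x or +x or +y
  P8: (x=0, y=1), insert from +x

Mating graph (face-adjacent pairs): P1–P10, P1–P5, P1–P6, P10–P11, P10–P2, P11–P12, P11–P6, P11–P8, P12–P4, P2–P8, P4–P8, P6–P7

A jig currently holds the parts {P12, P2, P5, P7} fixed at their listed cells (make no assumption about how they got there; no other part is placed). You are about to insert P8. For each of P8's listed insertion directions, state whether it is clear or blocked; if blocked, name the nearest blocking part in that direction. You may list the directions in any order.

+x: nearest on ray is P7@(3, 1) ⇒ blocked

+x: blocked by P7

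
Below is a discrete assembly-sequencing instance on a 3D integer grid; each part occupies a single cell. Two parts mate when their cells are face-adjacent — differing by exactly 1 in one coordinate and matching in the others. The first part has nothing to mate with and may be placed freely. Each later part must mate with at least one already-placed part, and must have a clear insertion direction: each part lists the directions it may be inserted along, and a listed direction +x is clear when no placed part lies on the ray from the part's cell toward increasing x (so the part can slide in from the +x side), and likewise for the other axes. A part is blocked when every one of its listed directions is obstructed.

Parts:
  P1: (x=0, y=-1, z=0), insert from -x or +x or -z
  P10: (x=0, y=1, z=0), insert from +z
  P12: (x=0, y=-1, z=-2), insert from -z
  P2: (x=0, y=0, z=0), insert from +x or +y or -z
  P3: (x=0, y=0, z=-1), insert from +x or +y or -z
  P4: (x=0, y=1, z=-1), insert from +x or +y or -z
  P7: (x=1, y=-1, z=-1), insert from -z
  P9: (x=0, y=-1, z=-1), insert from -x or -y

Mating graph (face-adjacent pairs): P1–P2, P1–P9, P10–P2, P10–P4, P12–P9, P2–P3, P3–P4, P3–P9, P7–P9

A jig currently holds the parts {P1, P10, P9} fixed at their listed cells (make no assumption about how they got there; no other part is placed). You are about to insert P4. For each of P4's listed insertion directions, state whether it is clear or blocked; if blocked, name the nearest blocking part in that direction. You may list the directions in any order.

+x: ray from P4(0, 1, -1) has no placed part ⇒ clear
+y: ray from P4(0, 1, -1) has no placed part ⇒ clear
-z: ray from P4(0, 1, -1) has no placed part ⇒ clear

+x: clear; +y: clear; -z: clear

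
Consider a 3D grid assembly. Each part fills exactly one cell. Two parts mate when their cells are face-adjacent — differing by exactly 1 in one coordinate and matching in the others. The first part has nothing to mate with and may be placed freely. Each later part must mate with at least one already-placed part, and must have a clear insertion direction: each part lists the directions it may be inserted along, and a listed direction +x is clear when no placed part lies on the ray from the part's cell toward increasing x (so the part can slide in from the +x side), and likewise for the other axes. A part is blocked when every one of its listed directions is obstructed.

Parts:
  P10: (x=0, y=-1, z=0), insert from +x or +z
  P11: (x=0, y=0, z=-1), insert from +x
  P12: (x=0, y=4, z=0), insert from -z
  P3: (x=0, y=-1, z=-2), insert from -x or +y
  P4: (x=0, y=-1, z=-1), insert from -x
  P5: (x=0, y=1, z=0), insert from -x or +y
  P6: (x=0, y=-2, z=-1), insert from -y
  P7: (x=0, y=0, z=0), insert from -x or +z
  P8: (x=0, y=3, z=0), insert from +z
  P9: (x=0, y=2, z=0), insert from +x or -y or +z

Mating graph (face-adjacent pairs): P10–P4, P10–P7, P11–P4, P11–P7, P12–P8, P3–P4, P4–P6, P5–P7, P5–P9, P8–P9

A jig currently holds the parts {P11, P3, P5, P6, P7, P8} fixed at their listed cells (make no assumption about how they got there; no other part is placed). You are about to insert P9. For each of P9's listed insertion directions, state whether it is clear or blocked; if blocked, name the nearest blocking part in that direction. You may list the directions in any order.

+x: ray from P9(0, 2, 0) has no placed part ⇒ clear
-y: nearest on ray is P5@(0, 1, 0) ⇒ blocked
+z: ray from P9(0, 2, 0) has no placed part ⇒ clear

+x: clear; +z: clear; -y: blocked by P5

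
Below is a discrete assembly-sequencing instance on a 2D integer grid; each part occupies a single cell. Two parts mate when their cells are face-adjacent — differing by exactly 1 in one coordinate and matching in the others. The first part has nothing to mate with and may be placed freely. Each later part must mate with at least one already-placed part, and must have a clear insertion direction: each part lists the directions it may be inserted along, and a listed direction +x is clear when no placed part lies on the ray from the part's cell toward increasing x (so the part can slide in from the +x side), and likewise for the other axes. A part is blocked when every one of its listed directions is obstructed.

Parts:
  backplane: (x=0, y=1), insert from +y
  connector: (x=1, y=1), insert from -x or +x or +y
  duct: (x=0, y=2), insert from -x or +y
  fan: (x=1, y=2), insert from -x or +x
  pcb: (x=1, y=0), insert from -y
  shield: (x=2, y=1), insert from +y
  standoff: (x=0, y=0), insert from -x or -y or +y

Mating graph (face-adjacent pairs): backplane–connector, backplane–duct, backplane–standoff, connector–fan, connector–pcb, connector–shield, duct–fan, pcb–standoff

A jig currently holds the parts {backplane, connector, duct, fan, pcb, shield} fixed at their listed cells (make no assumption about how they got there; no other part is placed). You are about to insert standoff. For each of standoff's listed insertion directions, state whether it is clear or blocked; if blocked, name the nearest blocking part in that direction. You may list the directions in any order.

+y: blocked by backplane; -x: clear; -y: clear

-x: ray from standoff(0, 0) has no placed part ⇒ clear
-y: ray from standoff(0, 0) has no placed part ⇒ clear
+y: nearest on ray is backplane@(0, 1) ⇒ blocked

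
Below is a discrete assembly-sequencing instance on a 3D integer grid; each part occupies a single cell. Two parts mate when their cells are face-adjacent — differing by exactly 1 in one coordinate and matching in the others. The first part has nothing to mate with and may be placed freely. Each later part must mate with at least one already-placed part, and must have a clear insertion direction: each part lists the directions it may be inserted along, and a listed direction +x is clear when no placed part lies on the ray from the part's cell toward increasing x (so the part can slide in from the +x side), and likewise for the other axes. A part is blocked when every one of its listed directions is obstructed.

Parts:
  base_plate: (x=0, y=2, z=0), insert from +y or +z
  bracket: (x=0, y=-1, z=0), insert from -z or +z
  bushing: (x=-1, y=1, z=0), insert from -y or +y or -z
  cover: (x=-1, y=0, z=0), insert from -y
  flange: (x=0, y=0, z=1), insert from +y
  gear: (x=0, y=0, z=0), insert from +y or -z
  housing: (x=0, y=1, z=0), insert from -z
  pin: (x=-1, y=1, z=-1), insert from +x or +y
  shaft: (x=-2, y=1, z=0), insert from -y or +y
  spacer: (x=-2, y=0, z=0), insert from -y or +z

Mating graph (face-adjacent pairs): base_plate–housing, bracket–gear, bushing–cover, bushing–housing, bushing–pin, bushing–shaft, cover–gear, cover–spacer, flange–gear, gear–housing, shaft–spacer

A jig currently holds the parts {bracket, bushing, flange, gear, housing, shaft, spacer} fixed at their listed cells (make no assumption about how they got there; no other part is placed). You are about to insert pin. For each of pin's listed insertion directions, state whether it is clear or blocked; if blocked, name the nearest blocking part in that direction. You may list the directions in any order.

+x: ray from pin(-1, 1, -1) has no placed part ⇒ clear
+y: ray from pin(-1, 1, -1) has no placed part ⇒ clear

+x: clear; +y: clear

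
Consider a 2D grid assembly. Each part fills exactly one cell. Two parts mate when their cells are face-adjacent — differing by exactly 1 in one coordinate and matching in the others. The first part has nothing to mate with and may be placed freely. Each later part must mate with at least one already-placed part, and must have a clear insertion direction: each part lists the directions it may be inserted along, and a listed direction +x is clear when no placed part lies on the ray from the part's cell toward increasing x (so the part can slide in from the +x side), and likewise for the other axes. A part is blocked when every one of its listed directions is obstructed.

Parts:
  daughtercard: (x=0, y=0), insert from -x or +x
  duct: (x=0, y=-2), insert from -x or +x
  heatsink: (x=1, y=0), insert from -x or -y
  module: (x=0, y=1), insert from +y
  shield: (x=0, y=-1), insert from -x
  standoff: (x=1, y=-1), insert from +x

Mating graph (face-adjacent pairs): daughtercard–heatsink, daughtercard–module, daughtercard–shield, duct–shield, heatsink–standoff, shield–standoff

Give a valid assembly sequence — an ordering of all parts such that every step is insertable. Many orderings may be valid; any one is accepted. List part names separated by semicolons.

1. duct@(0, -2) [-x clear] — {duct}
2. shield@(0, -1) [-x clear] — {duct, shield}
3. standoff@(1, -1) [+x clear] — {duct, shield, standoff}
4. heatsink@(1, 0) [-x clear] — {duct, heatsink, shield, standoff}
5. daughtercard@(0, 0) [-x clear] — {daughtercard, duct, heatsink, shield, standoff}
6. module@(0, 1) [+y clear] — {daughtercard, duct, heatsink, module, shield, standoff}

duct; shield; standoff; heatsink; daughtercard; module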